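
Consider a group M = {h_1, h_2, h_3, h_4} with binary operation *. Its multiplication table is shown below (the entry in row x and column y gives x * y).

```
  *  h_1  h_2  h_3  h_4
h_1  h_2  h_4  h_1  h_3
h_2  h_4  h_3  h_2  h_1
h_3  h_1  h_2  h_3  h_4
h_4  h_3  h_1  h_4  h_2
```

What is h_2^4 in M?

h_3

h_2^1 = h_2
h_2^2 = h_2 * h_2 = h_3
h_2^3 = h_3 * h_2 = h_2
h_2^4 = h_2 * h_2 = h_3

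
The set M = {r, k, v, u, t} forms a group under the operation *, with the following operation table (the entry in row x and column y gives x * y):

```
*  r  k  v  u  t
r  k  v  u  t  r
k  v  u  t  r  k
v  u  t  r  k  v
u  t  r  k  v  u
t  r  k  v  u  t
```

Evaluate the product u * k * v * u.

v

u * k = r
r * v = u
u * u = v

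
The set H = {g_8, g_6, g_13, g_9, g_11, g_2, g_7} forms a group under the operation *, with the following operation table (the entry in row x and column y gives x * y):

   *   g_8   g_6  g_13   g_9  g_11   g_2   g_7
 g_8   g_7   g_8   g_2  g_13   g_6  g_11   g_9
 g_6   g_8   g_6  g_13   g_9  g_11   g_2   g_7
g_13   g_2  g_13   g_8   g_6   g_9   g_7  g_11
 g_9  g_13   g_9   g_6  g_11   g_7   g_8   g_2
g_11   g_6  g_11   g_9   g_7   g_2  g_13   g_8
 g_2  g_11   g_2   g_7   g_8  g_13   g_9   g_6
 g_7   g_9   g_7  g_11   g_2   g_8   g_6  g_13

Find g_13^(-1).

First locate the identity: row g_6 matches the header, so g_6 is the identity.
Scan row g_13 for g_6: g_13 * g_9 = g_6. Hence g_13^(-1) = g_9.

g_9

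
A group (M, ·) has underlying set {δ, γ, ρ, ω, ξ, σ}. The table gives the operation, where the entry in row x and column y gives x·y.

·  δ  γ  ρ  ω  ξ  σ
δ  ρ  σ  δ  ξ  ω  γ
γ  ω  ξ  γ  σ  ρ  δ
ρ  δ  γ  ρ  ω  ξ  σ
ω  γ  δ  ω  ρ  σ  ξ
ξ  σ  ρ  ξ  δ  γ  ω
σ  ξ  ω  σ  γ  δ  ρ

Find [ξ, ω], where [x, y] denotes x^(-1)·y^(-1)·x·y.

ξ

Identity is ρ; from the table ξ^(-1) = γ and ω^(-1) = ω.
γ·ω = σ
σ·ξ = δ
δ·ω = ξ
(Structurally, M here is isomorphic to the symmetric group S_3.)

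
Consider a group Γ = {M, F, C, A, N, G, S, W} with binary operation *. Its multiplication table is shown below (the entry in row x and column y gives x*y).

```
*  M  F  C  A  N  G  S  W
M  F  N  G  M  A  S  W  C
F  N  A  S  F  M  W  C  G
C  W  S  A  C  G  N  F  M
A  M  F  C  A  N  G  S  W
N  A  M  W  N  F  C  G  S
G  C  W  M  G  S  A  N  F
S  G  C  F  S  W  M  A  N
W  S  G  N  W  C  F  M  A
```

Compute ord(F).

The identity element is A (its row matches the header).
F^1 = F
F^2 = F*F = A
The first power of F equal to the identity is F^2, so ord(F) = 2.

2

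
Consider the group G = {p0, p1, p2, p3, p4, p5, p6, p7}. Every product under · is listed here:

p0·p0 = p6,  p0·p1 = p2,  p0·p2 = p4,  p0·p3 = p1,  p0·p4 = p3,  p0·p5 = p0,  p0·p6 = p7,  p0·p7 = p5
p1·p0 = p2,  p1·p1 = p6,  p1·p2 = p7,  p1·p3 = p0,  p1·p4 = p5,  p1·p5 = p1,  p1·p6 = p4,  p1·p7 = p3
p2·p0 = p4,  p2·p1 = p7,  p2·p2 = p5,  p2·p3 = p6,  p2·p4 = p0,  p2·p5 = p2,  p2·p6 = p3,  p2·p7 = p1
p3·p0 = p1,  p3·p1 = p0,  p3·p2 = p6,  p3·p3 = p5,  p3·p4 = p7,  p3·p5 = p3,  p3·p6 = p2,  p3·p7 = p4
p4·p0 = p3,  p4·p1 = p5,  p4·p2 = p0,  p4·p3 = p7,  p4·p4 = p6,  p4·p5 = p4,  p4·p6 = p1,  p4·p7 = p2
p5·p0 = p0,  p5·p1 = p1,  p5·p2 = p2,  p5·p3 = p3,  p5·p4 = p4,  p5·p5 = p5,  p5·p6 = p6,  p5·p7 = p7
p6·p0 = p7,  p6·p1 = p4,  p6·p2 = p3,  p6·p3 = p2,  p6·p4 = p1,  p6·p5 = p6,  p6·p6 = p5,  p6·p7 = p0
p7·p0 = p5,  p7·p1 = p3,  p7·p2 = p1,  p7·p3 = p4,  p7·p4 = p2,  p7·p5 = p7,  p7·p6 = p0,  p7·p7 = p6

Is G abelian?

Check whether the table is symmetric across its main diagonal.
Every entry (row x, col y) equals the entry (row y, col x), so G is abelian.

Yes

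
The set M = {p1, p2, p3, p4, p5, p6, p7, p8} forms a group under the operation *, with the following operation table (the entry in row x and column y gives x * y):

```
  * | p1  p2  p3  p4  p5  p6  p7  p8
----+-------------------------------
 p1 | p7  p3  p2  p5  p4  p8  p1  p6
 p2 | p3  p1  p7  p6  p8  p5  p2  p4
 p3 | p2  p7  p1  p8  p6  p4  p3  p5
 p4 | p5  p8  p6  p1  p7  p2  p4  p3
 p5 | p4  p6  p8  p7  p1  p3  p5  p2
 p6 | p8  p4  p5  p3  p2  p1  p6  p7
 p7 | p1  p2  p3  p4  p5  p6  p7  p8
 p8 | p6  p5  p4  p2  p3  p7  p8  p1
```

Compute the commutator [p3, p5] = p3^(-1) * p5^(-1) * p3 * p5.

p1

Identity is p7; from the table p3^(-1) = p2 and p5^(-1) = p4.
p2 * p4 = p6
p6 * p3 = p5
p5 * p5 = p1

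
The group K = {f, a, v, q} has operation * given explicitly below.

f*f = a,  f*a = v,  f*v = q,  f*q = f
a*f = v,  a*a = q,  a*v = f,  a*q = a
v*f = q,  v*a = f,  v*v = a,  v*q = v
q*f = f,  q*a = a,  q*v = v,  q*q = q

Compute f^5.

f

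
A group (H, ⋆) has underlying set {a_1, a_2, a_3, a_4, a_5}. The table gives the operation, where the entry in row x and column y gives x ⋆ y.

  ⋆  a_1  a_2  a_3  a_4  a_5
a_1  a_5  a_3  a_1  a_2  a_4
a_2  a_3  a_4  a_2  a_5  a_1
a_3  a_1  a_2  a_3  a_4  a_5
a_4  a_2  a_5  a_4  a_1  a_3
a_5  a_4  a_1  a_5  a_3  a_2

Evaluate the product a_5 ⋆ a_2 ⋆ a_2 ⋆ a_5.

a_5 ⋆ a_2 = a_1
a_1 ⋆ a_2 = a_3
a_3 ⋆ a_5 = a_5
(Structurally, H here is isomorphic to the cyclic group Z_5.)

a_5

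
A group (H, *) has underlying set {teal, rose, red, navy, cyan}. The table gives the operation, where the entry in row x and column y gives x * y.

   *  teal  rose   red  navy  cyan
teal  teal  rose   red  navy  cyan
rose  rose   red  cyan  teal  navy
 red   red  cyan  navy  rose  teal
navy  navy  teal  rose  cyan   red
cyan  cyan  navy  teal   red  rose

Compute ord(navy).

The identity element is teal (its row matches the header).
navy^1 = navy
navy^2 = navy * navy = cyan
navy^3 = cyan * navy = red
navy^4 = red * navy = rose
navy^5 = rose * navy = teal
The first power of navy equal to the identity is navy^5, so ord(navy) = 5.

5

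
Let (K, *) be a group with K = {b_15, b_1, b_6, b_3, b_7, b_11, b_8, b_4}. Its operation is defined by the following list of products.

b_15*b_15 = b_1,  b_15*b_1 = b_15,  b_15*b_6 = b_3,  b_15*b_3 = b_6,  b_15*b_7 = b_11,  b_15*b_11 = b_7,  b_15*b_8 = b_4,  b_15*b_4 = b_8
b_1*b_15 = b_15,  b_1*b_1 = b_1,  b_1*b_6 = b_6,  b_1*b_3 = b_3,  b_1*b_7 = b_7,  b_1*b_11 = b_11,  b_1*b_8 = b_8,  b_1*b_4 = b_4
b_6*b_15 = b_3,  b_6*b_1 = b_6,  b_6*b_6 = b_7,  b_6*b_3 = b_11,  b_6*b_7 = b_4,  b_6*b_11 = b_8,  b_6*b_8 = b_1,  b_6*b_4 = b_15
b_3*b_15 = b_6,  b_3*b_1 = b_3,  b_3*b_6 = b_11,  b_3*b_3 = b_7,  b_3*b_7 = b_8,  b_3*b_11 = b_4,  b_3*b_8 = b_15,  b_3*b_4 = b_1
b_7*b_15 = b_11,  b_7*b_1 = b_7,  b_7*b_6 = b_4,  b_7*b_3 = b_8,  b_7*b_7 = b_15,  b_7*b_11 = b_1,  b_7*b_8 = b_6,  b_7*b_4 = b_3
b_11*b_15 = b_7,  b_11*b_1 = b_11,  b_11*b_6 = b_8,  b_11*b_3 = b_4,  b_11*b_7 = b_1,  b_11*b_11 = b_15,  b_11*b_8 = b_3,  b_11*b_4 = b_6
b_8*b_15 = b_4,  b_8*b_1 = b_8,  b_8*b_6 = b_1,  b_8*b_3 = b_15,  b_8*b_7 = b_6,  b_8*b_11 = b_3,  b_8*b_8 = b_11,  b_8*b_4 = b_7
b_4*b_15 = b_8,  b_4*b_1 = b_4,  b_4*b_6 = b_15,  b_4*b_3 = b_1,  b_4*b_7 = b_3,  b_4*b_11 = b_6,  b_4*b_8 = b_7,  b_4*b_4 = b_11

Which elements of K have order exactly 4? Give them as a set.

{b_11, b_7}

Identity is b_1. Compute the order of each non-identity element by repeated multiplication:
  b_15: b_15 → b_1  (order 2)
  b_6: b_6 → b_7 → b_4 → b_15 → b_3 → b_11 → b_8 → b_1  (order 8)
  b_3: b_3 → b_7 → b_8 → b_15 → b_6 → b_11 → b_4 → b_1  (order 8)
  b_7: b_7 → b_15 → b_11 → b_1  (order 4)
  b_11: b_11 → b_15 → b_7 → b_1  (order 4)
  b_8: b_8 → b_11 → b_3 → b_15 → b_4 → b_7 → b_6 → b_1  (order 8)
  b_4: b_4 → b_11 → b_6 → b_15 → b_8 → b_7 → b_3 → b_1  (order 8)
Elements of order 4: {b_11, b_7}.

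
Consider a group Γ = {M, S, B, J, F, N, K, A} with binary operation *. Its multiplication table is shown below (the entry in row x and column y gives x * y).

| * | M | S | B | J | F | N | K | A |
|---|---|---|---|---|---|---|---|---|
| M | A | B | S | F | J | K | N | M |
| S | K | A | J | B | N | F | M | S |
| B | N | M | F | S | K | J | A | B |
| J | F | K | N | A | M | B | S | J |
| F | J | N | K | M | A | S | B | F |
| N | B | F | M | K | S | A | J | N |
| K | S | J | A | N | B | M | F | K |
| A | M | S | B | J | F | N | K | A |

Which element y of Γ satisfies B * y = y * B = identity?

First locate the identity: row A matches the header, so A is the identity.
Scan row B for A: B * K = A. Hence B^(-1) = K.
(Structurally, Γ here is isomorphic to the dihedral group D_4.)

K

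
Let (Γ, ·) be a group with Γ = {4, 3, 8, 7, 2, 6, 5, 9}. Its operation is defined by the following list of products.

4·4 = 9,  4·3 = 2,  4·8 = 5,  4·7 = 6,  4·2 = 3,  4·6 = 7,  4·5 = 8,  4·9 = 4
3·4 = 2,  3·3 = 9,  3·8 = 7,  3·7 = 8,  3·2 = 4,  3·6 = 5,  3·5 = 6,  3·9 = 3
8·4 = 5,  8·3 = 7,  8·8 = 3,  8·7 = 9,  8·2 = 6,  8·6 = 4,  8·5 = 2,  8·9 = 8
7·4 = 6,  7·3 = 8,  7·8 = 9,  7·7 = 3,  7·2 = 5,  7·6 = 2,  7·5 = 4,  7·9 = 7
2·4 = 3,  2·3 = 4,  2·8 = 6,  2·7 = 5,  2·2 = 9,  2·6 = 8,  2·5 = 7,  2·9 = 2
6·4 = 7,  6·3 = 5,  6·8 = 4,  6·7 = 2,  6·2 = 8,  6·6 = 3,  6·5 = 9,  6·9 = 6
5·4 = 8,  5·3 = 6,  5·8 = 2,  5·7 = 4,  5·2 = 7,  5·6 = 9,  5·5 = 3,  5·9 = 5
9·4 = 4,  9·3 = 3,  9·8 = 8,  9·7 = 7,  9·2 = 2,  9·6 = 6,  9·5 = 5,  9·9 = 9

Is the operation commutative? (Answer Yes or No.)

Check whether the table is symmetric across its main diagonal.
Every entry (row x, col y) equals the entry (row y, col x), so Γ is abelian.

Yes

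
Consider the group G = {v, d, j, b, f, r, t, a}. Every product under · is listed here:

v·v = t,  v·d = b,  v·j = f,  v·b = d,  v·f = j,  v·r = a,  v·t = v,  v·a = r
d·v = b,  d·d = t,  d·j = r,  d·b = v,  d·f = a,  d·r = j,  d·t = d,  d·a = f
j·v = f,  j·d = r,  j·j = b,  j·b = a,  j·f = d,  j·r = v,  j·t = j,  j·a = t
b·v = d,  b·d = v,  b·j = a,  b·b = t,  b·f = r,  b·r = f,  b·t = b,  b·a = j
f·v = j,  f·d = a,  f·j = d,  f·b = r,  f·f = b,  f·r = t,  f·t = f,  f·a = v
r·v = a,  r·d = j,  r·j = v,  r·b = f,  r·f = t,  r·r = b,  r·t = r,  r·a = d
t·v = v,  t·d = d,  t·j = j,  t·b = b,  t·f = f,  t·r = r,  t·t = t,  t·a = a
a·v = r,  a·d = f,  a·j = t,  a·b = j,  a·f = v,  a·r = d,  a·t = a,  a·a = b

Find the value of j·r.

v

Read row j, column r: j·r = v.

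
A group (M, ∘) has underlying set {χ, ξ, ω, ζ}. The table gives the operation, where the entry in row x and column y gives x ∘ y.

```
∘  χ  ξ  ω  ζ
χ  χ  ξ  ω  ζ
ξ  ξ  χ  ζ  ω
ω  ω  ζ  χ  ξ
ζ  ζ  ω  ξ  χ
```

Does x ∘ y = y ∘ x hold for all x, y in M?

Check whether the table is symmetric across its main diagonal.
Every entry (row x, col y) equals the entry (row y, col x), so M is abelian.

Yes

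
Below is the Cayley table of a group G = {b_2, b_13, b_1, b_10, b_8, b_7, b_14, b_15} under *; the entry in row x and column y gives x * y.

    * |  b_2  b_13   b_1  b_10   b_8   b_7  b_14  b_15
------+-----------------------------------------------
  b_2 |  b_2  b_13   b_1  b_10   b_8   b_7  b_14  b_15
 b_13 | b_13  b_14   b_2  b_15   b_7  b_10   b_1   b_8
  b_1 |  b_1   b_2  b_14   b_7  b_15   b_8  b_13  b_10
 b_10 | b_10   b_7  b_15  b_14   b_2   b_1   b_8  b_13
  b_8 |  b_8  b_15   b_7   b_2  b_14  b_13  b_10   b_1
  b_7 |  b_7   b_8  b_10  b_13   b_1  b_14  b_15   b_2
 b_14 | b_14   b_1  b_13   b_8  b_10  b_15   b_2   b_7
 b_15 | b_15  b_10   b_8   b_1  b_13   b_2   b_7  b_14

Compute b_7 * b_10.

Read row b_7, column b_10: b_7 * b_10 = b_13.

b_13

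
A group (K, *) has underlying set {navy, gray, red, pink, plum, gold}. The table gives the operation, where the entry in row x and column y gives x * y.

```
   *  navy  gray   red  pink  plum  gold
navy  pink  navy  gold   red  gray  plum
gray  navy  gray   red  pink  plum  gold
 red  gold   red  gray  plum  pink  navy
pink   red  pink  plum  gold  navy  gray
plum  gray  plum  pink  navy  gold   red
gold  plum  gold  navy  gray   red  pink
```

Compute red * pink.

plum

Read row red, column pink: red * pink = plum.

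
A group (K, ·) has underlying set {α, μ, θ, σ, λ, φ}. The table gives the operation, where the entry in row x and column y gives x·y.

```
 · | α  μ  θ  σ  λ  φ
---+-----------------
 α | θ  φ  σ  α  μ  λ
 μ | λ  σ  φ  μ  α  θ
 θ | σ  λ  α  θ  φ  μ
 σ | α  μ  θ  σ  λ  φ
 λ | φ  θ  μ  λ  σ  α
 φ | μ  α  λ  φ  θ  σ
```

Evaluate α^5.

α^1 = α
α^2 = α·α = θ
α^3 = θ·α = σ
α^4 = σ·α = α
α^5 = α·α = θ

θ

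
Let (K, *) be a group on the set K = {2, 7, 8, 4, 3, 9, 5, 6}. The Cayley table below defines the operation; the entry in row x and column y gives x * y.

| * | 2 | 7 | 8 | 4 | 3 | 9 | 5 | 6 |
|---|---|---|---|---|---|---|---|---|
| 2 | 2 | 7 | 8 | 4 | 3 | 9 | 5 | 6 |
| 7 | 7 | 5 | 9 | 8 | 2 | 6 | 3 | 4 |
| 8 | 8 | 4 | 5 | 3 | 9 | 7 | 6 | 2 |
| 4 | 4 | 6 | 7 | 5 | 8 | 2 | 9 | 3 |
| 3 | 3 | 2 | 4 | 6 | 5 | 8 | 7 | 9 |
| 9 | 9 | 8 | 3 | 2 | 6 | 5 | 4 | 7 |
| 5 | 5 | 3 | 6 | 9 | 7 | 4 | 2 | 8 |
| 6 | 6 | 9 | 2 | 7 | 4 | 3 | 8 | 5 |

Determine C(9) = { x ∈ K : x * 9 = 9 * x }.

Compare row 9 with column 9 entry by entry.
5 * 9 = 4 = 9 * 5, so 5 commutes with 9.
6 * 9 = 3 but 9 * 6 = 7, so 6 does not.
Collecting the elements that commute with 9: C(9) = {2, 4, 5, 9}.
(Structurally, K here is isomorphic to the quaternion group Q_8.)

{2, 4, 5, 9}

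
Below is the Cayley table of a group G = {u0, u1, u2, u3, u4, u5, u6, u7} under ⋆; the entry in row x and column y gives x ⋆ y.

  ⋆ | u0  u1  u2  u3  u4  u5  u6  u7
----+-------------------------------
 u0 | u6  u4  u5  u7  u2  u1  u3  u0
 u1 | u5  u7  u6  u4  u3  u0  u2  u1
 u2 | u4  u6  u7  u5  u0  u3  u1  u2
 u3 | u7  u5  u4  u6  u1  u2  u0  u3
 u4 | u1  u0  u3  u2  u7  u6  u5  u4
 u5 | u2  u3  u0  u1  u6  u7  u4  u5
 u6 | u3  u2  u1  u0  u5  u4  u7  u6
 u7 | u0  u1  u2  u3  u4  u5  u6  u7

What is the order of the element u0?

The identity element is u7 (its row matches the header).
u0^1 = u0
u0^2 = u0 ⋆ u0 = u6
u0^3 = u6 ⋆ u0 = u3
u0^4 = u3 ⋆ u0 = u7
The first power of u0 equal to the identity is u0^4, so ord(u0) = 4.

4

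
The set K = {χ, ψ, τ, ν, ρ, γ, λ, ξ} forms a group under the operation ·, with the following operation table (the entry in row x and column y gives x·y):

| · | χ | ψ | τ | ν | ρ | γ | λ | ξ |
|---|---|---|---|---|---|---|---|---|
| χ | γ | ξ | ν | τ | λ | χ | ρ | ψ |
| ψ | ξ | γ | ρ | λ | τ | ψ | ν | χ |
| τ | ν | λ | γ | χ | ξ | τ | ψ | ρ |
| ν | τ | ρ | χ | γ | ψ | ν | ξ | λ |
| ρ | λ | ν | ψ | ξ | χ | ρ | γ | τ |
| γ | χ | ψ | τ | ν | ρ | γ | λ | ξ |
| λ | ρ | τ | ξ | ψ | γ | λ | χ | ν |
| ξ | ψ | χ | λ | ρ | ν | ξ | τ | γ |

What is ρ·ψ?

Read row ρ, column ψ: ρ·ψ = ν.

ν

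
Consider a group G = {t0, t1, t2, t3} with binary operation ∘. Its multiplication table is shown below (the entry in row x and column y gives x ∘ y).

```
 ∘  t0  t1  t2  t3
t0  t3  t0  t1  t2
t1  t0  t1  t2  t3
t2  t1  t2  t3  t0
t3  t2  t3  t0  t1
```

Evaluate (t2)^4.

t2^1 = t2
t2^2 = t2 ∘ t2 = t3
t2^3 = t3 ∘ t2 = t0
t2^4 = t0 ∘ t2 = t1

t1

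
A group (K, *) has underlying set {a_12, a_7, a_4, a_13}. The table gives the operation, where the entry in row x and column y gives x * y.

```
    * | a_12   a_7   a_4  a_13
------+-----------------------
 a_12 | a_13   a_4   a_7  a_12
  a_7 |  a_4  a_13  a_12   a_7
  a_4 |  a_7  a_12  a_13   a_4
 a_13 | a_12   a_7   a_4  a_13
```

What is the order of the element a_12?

The identity element is a_13 (its row matches the header).
a_12^1 = a_12
a_12^2 = a_12 * a_12 = a_13
The first power of a_12 equal to the identity is a_12^2, so ord(a_12) = 2.

2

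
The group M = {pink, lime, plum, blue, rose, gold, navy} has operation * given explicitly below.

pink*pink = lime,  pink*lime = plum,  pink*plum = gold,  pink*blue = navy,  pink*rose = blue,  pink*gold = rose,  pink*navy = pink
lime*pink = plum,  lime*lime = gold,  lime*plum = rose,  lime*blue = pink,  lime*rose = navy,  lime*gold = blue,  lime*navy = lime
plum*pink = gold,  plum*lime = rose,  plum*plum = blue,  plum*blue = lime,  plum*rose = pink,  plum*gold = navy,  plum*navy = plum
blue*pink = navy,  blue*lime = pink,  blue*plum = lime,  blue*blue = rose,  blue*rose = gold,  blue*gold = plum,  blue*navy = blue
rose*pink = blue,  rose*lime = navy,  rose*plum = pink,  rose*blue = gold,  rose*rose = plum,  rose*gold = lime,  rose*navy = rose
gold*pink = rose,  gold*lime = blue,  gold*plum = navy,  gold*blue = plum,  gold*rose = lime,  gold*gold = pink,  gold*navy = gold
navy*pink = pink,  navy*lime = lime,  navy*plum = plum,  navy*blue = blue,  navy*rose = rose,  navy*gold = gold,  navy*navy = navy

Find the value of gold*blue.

Read row gold, column blue: gold*blue = plum.

plum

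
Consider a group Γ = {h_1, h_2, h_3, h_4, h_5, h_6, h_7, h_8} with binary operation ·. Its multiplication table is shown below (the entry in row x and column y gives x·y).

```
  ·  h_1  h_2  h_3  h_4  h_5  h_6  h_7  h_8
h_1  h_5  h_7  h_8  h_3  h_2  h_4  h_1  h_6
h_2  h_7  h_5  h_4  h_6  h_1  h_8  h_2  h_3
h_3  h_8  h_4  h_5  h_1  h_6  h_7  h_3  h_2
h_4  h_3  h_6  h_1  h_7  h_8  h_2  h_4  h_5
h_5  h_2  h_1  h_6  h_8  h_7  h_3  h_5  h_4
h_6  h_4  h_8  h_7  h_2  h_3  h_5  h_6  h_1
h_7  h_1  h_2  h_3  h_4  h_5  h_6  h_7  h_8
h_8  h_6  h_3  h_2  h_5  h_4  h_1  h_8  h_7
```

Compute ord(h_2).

The identity element is h_7 (its row matches the header).
h_2^1 = h_2
h_2^2 = h_2·h_2 = h_5
h_2^3 = h_5·h_2 = h_1
h_2^4 = h_1·h_2 = h_7
The first power of h_2 equal to the identity is h_2^4, so ord(h_2) = 4.
(Structurally, Γ here is isomorphic to Z_2 x Z_4.)

4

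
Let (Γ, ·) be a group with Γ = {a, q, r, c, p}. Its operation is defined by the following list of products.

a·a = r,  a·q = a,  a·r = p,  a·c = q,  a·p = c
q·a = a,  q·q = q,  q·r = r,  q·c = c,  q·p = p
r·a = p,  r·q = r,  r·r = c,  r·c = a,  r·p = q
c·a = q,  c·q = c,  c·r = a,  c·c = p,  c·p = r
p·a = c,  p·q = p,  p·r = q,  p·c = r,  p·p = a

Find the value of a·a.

Read row a, column a: a·a = r.

r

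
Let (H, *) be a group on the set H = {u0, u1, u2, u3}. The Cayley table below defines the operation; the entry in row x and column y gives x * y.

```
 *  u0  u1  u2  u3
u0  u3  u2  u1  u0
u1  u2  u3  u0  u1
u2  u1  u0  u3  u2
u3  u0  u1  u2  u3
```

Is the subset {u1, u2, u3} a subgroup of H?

No

u2 * u1 = u0, which is not in {u1, u2, u3}.
The subset is not closed under *, so it is not a subgroup.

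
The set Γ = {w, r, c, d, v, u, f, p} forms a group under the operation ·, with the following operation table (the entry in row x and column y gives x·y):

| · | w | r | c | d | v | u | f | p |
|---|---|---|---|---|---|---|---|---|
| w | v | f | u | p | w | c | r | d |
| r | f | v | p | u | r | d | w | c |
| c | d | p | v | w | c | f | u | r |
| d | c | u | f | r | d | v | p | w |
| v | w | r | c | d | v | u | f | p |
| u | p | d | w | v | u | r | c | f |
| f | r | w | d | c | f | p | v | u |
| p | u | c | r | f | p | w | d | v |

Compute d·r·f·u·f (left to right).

v

d·r = u
u·f = c
c·u = f
f·f = v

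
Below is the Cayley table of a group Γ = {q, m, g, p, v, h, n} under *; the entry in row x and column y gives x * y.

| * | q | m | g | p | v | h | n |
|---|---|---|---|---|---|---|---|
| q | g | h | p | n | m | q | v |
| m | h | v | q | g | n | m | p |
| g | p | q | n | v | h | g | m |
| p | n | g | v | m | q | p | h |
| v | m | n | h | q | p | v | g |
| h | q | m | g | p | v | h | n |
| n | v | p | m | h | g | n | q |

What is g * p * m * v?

g * p = v
v * m = n
n * v = g

g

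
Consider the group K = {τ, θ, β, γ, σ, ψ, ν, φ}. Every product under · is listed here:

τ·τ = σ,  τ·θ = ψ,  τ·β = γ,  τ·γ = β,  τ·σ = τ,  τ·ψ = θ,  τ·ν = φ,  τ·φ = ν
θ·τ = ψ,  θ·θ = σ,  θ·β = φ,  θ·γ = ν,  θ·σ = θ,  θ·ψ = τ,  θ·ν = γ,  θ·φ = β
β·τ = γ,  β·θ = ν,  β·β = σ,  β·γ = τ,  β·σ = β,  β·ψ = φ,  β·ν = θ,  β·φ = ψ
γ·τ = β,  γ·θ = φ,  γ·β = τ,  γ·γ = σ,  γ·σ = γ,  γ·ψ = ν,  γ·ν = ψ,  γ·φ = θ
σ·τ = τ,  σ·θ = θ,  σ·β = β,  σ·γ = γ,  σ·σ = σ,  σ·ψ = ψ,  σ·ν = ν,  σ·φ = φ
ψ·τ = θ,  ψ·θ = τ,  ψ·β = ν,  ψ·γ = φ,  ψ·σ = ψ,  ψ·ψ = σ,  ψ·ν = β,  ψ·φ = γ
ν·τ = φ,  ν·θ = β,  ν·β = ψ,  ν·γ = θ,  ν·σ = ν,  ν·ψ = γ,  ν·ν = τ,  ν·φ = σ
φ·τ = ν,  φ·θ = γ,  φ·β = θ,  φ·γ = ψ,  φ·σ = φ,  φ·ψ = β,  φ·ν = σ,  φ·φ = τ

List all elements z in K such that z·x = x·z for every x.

An element z is central iff its row equals its column in the table.
For ν: ν·γ = θ ≠ ψ = γ·ν, so ν ∉ Z.
Checking each element this way leaves Z(K) = {σ, τ}.

{σ, τ}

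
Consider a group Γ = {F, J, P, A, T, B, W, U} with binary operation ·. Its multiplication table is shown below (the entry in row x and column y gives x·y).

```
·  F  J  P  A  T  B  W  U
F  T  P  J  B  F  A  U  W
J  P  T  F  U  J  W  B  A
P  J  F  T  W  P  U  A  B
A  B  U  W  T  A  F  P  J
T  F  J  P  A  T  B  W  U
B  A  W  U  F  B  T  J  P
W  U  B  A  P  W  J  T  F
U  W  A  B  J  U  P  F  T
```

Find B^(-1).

B

First locate the identity: row T matches the header, so T is the identity.
Scan row B for T: B·B = T. Hence B^(-1) = B.
(Structurally, Γ here is isomorphic to the elementary abelian group (Z_2)^3.)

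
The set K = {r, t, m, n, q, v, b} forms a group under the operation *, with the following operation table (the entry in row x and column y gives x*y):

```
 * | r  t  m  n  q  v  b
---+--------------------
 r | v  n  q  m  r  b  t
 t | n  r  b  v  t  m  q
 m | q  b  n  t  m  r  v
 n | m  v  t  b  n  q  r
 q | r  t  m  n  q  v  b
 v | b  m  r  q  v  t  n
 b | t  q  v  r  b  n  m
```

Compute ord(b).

7

The identity element is q (its row matches the header).
b^1 = b
b^2 = b*b = m
b^3 = m*b = v
b^4 = v*b = n
b^5 = n*b = r
b^6 = r*b = t
b^7 = t*b = q
The first power of b equal to the identity is b^7, so ord(b) = 7.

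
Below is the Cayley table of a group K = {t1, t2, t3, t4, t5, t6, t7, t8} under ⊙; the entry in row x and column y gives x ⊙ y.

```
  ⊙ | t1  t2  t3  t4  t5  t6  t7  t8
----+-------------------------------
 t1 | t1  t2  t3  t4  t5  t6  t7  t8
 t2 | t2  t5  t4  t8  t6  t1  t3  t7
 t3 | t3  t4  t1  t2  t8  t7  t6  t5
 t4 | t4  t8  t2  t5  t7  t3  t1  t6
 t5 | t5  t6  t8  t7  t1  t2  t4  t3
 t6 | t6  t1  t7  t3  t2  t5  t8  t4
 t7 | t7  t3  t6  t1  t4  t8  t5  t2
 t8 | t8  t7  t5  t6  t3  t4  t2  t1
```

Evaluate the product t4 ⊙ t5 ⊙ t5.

t4 ⊙ t5 = t7
t7 ⊙ t5 = t4
(Structurally, K here is isomorphic to Z_2 x Z_4.)

t4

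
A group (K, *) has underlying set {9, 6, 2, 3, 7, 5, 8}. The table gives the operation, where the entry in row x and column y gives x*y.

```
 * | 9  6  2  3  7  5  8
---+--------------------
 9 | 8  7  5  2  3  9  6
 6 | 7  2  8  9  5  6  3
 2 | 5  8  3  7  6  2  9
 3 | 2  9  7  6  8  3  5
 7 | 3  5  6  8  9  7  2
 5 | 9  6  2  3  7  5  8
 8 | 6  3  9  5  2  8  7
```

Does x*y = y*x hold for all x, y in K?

Check whether the table is symmetric across its main diagonal.
Every entry (row x, col y) equals the entry (row y, col x), so K is abelian.

Yes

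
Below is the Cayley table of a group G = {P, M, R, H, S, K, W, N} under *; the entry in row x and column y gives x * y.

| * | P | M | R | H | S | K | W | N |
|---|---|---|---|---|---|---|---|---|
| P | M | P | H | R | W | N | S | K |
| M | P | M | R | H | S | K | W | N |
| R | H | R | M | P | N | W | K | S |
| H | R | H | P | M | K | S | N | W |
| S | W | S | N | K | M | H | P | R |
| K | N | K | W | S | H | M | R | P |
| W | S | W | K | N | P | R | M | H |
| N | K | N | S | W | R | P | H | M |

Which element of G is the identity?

The identity e satisfies e * x = x for all x, so its row in the table reproduces the column headers.
Row M reads: P, M, R, H, S, K, W, N — exactly the header order. So M is the identity.
(Structurally, G here is isomorphic to the elementary abelian group (Z_2)^3.)

M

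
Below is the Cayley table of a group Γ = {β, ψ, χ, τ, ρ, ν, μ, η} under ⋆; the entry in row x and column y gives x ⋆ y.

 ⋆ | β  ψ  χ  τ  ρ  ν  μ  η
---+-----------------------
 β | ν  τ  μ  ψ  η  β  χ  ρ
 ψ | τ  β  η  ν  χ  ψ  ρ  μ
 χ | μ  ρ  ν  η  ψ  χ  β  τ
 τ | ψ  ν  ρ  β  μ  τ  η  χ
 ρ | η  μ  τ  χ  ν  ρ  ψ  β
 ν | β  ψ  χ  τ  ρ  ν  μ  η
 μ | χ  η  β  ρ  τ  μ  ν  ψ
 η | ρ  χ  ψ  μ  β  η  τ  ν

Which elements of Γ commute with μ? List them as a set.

Compare row μ with column μ entry by entry.
β ⋆ μ = χ = μ ⋆ β, so β commutes with μ.
ρ ⋆ μ = ψ but μ ⋆ ρ = τ, so ρ does not.
Collecting the elements that commute with μ: C(μ) = {β, μ, ν, χ}.

{β, μ, ν, χ}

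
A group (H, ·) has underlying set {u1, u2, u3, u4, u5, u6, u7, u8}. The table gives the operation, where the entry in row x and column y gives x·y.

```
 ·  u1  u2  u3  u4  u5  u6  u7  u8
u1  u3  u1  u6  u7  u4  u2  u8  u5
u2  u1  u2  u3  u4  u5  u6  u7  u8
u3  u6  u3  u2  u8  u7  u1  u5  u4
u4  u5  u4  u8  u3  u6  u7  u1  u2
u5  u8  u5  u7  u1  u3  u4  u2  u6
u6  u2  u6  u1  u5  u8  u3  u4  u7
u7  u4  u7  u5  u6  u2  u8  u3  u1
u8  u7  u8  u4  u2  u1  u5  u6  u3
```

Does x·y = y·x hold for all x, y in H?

u7·u8 = u1 but u8·u7 = u6.
Since u7 and u8 do not commute, H is not abelian.

No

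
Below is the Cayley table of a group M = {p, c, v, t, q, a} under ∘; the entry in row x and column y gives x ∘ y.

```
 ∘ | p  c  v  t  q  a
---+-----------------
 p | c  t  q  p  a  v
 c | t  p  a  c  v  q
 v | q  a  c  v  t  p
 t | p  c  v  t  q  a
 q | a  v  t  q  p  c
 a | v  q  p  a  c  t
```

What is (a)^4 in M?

a^1 = a
a^2 = a ∘ a = t
a^3 = t ∘ a = a
a^4 = a ∘ a = t
(Structurally, M here is isomorphic to the cyclic group Z_6.)

t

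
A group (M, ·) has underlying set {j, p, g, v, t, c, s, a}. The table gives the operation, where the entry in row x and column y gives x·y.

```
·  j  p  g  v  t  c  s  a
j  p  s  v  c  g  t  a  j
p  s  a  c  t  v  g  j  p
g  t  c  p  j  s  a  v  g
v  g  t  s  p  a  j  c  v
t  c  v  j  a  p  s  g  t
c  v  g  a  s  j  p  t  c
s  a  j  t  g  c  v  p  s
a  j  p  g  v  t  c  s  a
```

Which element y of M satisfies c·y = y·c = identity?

g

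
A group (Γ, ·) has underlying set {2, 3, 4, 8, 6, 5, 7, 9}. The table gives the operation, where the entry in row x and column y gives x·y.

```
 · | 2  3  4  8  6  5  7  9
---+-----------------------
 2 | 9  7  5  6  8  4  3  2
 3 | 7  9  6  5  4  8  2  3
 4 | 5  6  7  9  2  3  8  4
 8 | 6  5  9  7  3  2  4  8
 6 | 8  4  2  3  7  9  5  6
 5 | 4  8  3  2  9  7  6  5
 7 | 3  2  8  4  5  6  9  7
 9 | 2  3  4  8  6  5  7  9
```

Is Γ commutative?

Yes

Check whether the table is symmetric across its main diagonal.
Every entry (row x, col y) equals the entry (row y, col x), so Γ is abelian.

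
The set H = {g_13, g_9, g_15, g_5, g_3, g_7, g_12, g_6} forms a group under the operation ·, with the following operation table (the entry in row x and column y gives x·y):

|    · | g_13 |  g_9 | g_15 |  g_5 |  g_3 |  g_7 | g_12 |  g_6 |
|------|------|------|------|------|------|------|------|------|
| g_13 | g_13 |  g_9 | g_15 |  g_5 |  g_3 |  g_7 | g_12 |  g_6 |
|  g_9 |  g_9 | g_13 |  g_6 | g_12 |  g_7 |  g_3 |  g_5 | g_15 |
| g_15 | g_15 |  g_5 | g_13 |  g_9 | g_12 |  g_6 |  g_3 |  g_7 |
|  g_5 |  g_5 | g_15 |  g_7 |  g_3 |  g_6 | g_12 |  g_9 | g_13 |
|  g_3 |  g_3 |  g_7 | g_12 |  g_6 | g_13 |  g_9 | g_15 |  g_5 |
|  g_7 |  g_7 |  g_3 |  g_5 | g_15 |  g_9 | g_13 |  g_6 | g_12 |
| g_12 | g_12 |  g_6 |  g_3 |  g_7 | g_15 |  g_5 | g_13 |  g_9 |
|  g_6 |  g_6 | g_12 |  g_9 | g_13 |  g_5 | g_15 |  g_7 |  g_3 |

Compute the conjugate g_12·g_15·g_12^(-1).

g_15

The identity is g_13. In row g_12, the entry g_13 sits in column g_12, so g_12^(-1) = g_12.
g_12·g_15 = g_3
g_3·g_12 = g_15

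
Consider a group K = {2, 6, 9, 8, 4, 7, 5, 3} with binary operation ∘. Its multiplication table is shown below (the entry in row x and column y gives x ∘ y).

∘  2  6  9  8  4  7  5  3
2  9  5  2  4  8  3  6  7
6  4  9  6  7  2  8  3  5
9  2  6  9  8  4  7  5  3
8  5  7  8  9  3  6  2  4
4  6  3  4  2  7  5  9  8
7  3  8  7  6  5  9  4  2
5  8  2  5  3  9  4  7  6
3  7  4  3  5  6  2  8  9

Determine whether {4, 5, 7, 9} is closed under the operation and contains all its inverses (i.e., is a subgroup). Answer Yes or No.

{4, 5, 7, 9} contains the identity 9.
Checking products: every product of two elements of {4, 5, 7, 9} (read from the table) lies in {4, 5, 7, 9}, so the set is closed.
In a finite group, a nonempty closed subset is a subgroup. So {4, 5, 7, 9} ≤ K.

Yes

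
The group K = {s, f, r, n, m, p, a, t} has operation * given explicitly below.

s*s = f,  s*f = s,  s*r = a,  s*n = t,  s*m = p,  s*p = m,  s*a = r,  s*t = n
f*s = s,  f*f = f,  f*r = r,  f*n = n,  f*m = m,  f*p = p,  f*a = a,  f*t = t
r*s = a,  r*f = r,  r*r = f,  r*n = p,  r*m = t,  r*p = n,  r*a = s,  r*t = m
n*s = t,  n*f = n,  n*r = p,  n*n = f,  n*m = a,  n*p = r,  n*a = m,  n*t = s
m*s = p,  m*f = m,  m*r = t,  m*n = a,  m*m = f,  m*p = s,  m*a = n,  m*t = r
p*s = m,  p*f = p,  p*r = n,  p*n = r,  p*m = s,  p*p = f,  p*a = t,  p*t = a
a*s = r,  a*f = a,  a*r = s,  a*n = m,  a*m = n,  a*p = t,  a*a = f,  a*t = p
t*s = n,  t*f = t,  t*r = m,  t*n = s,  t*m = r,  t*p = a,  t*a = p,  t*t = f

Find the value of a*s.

r

Read row a, column s: a*s = r.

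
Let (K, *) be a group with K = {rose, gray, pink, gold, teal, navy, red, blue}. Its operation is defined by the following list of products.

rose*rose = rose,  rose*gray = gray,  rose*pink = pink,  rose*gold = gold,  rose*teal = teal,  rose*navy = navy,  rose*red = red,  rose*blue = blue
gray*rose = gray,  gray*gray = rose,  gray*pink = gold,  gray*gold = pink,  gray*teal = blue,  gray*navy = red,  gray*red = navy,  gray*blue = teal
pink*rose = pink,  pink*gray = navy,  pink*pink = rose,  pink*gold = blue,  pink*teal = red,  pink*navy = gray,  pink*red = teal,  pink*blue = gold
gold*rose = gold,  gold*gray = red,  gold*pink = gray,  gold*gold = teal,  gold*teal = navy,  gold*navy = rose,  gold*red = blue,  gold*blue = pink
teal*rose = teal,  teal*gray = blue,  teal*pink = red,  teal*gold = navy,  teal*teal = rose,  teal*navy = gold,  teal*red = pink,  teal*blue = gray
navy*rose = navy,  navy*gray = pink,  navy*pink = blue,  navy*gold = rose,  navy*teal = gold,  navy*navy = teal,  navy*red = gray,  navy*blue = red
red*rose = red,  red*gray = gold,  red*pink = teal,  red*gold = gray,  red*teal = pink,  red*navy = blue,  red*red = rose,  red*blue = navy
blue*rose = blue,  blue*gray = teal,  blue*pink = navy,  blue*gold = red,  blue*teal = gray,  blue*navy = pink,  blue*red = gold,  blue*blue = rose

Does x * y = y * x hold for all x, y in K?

navy * pink = blue but pink * navy = gray.
Since navy and pink do not commute, K is not abelian.

No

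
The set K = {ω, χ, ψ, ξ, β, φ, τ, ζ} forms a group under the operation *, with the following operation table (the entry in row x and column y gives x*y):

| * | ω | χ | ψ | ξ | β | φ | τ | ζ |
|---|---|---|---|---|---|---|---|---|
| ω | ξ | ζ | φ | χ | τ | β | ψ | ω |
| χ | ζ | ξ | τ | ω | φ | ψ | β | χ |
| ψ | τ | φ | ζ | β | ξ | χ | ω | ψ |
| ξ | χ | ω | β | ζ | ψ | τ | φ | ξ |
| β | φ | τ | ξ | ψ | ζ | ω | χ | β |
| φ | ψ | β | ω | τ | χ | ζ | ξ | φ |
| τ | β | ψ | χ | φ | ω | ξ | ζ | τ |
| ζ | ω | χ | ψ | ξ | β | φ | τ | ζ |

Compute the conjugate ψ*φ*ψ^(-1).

The identity is ζ. In row ψ, the entry ζ sits in column ψ, so ψ^(-1) = ψ.
ψ*φ = χ
χ*ψ = τ

τ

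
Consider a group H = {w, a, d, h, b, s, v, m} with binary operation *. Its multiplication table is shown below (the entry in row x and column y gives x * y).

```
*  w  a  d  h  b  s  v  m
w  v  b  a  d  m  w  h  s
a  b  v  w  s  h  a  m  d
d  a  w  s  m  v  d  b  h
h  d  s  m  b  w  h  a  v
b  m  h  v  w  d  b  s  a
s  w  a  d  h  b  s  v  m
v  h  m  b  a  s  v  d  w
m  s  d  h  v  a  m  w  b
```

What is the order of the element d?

2

The identity element is s (its row matches the header).
d^1 = d
d^2 = d * d = s
The first power of d equal to the identity is d^2, so ord(d) = 2.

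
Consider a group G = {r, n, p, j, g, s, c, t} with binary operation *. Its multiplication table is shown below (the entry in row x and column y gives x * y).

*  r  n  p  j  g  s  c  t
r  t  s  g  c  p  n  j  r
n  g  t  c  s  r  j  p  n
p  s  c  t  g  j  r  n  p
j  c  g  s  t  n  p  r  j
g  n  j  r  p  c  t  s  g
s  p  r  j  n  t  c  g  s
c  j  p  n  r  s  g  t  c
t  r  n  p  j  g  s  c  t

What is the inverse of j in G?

j

First locate the identity: row t matches the header, so t is the identity.
Scan row j for t: j * j = t. Hence j^(-1) = j.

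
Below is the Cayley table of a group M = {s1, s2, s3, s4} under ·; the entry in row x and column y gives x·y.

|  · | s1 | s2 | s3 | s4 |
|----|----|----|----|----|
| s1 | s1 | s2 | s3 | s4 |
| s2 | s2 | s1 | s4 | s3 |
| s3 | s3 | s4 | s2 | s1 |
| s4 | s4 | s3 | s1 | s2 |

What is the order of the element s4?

The identity element is s1 (its row matches the header).
s4^1 = s4
s4^2 = s4·s4 = s2
s4^3 = s2·s4 = s3
s4^4 = s3·s4 = s1
The first power of s4 equal to the identity is s4^4, so ord(s4) = 4.

4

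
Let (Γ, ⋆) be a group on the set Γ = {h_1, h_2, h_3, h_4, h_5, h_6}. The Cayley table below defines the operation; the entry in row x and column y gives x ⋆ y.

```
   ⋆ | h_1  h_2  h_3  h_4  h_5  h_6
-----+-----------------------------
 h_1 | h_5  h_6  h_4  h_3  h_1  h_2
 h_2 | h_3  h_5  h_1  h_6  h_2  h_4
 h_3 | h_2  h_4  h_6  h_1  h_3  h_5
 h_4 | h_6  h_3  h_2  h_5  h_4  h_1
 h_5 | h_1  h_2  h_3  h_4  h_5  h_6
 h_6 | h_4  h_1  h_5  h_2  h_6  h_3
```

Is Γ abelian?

h_3 ⋆ h_4 = h_1 but h_4 ⋆ h_3 = h_2.
Since h_3 and h_4 do not commute, Γ is not abelian.

No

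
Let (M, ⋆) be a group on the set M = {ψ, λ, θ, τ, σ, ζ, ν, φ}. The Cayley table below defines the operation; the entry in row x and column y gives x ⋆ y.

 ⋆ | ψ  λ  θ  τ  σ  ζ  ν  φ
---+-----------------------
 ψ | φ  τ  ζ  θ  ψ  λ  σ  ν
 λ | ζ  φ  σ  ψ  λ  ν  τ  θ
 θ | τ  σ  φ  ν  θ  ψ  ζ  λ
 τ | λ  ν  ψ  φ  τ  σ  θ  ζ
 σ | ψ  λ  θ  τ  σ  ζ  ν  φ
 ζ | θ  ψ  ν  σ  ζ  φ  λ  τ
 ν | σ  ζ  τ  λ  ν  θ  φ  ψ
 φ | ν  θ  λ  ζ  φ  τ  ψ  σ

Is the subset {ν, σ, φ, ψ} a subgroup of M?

{ν, σ, φ, ψ} contains the identity σ.
Checking products: every product of two elements of {ν, σ, φ, ψ} (read from the table) lies in {ν, σ, φ, ψ}, so the set is closed.
In a finite group, a nonempty closed subset is a subgroup. So {ν, σ, φ, ψ} ≤ M.

Yes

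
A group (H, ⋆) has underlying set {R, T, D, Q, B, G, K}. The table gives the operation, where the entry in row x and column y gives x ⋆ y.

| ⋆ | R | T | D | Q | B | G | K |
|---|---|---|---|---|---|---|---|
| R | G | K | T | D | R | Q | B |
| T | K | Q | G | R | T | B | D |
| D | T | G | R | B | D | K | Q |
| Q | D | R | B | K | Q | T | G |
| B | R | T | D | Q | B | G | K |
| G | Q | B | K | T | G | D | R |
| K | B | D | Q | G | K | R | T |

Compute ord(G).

7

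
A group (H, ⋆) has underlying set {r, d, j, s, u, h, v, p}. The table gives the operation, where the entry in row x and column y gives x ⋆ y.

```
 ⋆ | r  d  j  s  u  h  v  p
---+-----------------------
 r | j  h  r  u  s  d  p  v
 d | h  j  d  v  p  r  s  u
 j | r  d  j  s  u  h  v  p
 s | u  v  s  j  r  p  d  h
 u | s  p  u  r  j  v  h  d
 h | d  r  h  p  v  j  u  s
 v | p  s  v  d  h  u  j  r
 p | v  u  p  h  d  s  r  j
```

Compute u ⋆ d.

p

Read row u, column d: u ⋆ d = p.
(Structurally, H here is isomorphic to the elementary abelian group (Z_2)^3.)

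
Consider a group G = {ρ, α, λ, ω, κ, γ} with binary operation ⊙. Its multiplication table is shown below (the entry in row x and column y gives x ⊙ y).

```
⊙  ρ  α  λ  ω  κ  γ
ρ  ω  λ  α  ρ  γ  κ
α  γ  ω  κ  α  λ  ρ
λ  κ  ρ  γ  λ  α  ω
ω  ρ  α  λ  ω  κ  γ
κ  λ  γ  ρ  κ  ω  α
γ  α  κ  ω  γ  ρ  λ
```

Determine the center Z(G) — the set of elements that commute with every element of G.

{ω}

An element z is central iff its row equals its column in the table.
For κ: κ ⊙ γ = α ≠ ρ = γ ⊙ κ, so κ ∉ Z.
Checking each element this way leaves Z(G) = {ω}.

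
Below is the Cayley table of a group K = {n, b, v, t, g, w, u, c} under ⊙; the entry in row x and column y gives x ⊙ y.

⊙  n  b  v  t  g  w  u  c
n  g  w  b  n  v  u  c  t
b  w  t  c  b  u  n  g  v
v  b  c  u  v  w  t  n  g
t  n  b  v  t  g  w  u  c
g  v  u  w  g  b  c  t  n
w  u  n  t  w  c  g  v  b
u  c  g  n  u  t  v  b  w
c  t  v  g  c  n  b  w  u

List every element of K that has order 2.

Identity is t. Compute the order of each non-identity element by repeated multiplication:
  n: n → g → v → b → w → u → c → t  (order 8)
  b: b → t  (order 2)
  v: v → u → n → b → c → g → w → t  (order 8)
  g: g → b → u → t  (order 4)
  w: w → g → c → b → n → u → v → t  (order 8)
  u: u → b → g → t  (order 4)
  c: c → u → w → b → v → g → n → t  (order 8)
Elements of order 2: {b}.
(Structurally, K here is isomorphic to the cyclic group Z_8.)

{b}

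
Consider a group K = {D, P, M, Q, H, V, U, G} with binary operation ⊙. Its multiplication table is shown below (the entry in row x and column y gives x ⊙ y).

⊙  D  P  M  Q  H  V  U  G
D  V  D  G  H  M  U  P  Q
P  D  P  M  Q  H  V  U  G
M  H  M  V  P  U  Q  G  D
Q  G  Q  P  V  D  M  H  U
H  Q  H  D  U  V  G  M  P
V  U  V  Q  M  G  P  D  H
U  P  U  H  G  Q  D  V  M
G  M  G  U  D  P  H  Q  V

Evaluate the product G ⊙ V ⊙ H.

G ⊙ V = H
H ⊙ H = V

V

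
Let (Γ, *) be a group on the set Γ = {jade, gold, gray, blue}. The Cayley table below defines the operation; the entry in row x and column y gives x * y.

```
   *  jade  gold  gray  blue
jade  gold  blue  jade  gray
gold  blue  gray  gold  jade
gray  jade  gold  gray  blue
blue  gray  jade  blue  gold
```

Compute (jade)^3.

jade^1 = jade
jade^2 = jade * jade = gold
jade^3 = gold * jade = blue

blue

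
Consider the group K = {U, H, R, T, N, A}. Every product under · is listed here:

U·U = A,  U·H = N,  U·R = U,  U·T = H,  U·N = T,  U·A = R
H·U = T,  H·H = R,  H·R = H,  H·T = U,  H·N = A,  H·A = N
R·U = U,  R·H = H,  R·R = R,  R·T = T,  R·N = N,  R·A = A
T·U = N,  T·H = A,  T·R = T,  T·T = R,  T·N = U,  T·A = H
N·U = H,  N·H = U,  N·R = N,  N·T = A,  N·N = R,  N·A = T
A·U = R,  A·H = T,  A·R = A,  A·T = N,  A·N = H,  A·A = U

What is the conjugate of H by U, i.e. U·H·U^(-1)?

The identity is R. In row U, the entry R sits in column A, so U^(-1) = A.
U·H = N
N·A = T
(Structurally, K here is isomorphic to the symmetric group S_3.)

T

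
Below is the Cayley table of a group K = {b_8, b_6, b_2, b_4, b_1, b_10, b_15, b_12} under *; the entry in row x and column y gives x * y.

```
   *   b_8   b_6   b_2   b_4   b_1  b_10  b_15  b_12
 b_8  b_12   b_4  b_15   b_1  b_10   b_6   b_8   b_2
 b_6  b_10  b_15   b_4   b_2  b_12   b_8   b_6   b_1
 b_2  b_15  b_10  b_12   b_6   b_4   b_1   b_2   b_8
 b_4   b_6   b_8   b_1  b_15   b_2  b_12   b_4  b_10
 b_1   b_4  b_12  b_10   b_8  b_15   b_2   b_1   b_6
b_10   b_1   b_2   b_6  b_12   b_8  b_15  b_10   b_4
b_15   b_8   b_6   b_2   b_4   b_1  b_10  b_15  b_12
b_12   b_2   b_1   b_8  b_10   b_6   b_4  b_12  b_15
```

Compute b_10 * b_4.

Read row b_10, column b_4: b_10 * b_4 = b_12.

b_12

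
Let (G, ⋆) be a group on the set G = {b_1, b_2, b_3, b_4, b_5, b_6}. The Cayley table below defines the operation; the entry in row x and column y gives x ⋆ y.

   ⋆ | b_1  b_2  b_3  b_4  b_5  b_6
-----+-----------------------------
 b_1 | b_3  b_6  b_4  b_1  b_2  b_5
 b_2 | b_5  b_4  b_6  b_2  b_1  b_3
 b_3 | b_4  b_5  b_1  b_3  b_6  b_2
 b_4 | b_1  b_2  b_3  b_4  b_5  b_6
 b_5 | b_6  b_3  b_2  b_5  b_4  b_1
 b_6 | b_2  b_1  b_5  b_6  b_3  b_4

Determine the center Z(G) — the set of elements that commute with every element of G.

An element z is central iff its row equals its column in the table.
For b_5: b_5 ⋆ b_1 = b_6 ≠ b_2 = b_1 ⋆ b_5, so b_5 ∉ Z.
Checking each element this way leaves Z(G) = {b_4}.

{b_4}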